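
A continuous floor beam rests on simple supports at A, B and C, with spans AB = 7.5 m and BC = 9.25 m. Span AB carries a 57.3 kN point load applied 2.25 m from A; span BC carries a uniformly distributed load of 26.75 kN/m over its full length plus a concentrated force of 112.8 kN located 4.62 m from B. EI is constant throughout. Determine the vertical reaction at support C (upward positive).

Take M_B as the redundant. Released structure: two simple spans AB and BC with a hinge at B.
End slopes at the hinge B, treating each span as simply supported:
  span AB: point load 57.3 at a = 2.25: Pab(L + a)/(6LEI) = 146.7/EI
  span BC: UDL 26.75: wL³/(24EI) = 882.1/EI
  span BC: point load 112.8 at a = 4.62: Pab(L + b)/(6LEI) = 603.4/EI
  relative rotation θ_0 = (146.7 + 1486)/EI = 1632/EI
A unit hogging moment at B produces rotation L₁/(3EI) + L₂/(3EI) = 5.583/EI.
Slope continuity at B: θ_0 = M_B·5.583/EI, so M_B = 1632/5.583 = 292.3 kN·m (hogging).
Span BC, ΣM about C: R_B^{BC}·9.25 = 1667 + 292.3, so R_B^{BC} = 211.8 kN and R_C = 360.2 − 211.8 = 148.5 kN.

R_C = 148.5 kN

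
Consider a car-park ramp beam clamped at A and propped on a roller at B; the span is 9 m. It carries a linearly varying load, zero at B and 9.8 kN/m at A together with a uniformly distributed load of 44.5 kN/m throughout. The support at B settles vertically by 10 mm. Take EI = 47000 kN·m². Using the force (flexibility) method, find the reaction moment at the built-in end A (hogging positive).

M_A = 520.9 kN·m

Remove the prop at B; the released (primary) structure is a cantilever built in at A.
Free-end deflection of the primary structure under the applied loading (downward +):
  triangular load, peak 9.8 at the fixed end: w₀L⁴/(30EI) = 2143/EI
  UDL 44.5: wL⁴/(8EI) = 36496/EI
  δ_0 = 38639/EI
Flexibility coefficient — unit upward force at B: δ_{BB} = L³/(3EI) = 243/EI.
With EI = 47000 kN·m²: δ_0 = 0.8221 m and δ_{BB} = 0.00517 m/kN.
Compatibility — the beam at B must follow the support down by 0.01 m: δ_0 − R_B·δ_{BB} = 0.01, so R_B = (0.8221 − 0.01)/0.00517 = 157.1 kN.
Moment equilibrium about A: M_A = Σ(load moments about A) − R_B·L = 1935 − 157.1×9 = 520.9 kN·m.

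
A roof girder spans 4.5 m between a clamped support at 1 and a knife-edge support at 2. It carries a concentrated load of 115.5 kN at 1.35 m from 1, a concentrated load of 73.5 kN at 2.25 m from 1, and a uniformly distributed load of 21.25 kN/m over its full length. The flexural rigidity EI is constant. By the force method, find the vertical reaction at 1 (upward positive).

R_1 = 211.8 kN

Release the roller at 2. Primary structure: cantilever fixed at 1.
Deflection at 2 on the released cantilever, summing each load's contribution:
  point load 115.5 at a = 1.35: Pa²(3L − a)/(6EI) = 426.3/EI
  point load 73.5 at a = 2.25: Pa²(3L − a)/(6EI) = 697.7/EI
  UDL 21.25: wL⁴/(8EI) = 1089/EI
  δ_0 = 2213/EI
Tip deflection under a unit load at 2: L³/(3EI) = 30.38/EI.
Compatibility at 2: δ_0 − R_2·δ_{22} = 0, so R_2 = 2213/30.38 = 72.86 kN.
Vertical equilibrium: R_1 = ΣP − R_2 = 284.6 − 72.86 = 211.8 kN.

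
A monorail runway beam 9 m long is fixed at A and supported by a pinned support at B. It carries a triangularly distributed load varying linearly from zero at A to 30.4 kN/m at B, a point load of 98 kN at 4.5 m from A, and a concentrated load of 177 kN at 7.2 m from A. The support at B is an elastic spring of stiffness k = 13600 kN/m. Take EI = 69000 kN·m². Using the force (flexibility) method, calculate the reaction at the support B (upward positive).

R_B = 225.8 kN

Choose R_B as the redundant. The primary structure is the cantilever fixed at A.
Downward deflection at the released point B due to the loads:
  triangular load, peak 30.4 at the free end: 11w₀L⁴/(120EI) = 18283/EI
  point load 98 at a = 4.5: Pa²(3L − a)/(6EI) = 7442/EI
  point load 177 at a = 7.2: Pa²(3L − a)/(6EI) = 30280/EI
  δ_0 = 56005/EI
Flexibility coefficient — unit upward force at B: δ_{BB} = L³/(3EI) = 243/EI.
With EI = 69000 kN·m²: δ_0 = 0.81167 m and δ_{BB} = 0.003522 m/kN.
Compatibility — the spring shortens by R_B/k under the reaction it provides: δ_0 − R_B·δ_{BB} = R_B/k. With 1/k = 0.000074 m/kN, R_B = δ_0 / (δ_{BB} + 1/k) = 0.81167 / (0.003522 + 0.000074) = 225.8 kN.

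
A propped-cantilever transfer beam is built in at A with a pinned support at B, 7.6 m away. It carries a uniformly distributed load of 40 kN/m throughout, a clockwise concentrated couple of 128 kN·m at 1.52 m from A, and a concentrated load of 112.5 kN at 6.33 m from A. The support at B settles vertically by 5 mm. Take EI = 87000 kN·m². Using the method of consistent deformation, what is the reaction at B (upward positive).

R_B = 204.7 kN

Remove the prop at B; the released (primary) structure is a cantilever built in at A.
Downward deflection at the released point B due to the loads:
  UDL 40: wL⁴/(8EI) = 16681/EI
  clockwise couple 128 at a = 1.52: M₀a(2L − a)/(2EI) = 1331/EI
  point load 112.5 at a = 6.33: Pa²(3L − a)/(6EI) = 12374/EI
  δ_0 = 30386/EI
Tip deflection under a unit load at B: L³/(3EI) = 146.3/EI.
With EI = 87000 kN·m²: δ_0 = 0.34926 m and δ_{BB} = 0.001682 m/kN.
Compatibility — the beam at B must follow the support down by 0.005 m: δ_0 − R_B·δ_{BB} = 0.005, so R_B = (0.34926 − 0.005)/0.001682 = 204.7 kN.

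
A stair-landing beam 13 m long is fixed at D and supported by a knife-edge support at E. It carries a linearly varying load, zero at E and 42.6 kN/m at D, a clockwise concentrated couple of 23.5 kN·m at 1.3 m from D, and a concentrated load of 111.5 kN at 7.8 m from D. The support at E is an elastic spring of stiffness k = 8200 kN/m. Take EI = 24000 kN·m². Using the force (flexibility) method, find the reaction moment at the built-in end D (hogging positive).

Choose R_E as the redundant. The primary structure is the cantilever fixed at D.
Primary-structure tip deflection at E by superposition:
  triangular load, peak 42.6 at the fixed end: w₀L⁴/(30EI) = 40557/EI
  clockwise couple 23.5 at a = 1.3: M₀a(2L − a)/(2EI) = 377.3/EI
  point load 111.5 at a = 7.8: Pa²(3L − a)/(6EI) = 35275/EI
  δ_0 = 76209/EI
Flexibility coefficient — unit upward force at E: δ_{EE} = L³/(3EI) = 732.3/EI.
With EI = 24000 kN·m²: δ_0 = 3.1754 m and δ_{EE} = 0.030514 m/kN.
Compatibility — the spring shortens by R_E/k under the reaction it provides: δ_0 − R_E·δ_{EE} = R_E/k. With 1/k = 0.000122 m/kN, R_E = δ_0 / (δ_{EE} + 1/k) = 3.1754 / (0.030514 + 0.000122) = 103.6 kN.
Moment equilibrium about D: M_D = Σ(load moments about D) − R_E·L = 2093 − 103.6×13 = 745.7 kN·m.

M_D = 745.7 kN·m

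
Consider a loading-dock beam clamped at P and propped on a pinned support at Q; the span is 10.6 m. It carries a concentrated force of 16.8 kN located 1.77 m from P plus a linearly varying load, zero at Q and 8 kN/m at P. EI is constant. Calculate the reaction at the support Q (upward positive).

Take the reaction at Q as the redundant and release it; the primary structure is a cantilever fixed at P.
Downward deflection at the released point Q due to the loads:
  point load 16.8 at a = 1.77: Pa²(3L − a)/(6EI) = 263.4/EI
  triangular load, peak 8 at the fixed end: w₀L⁴/(30EI) = 3367/EI
  δ_0 = 3630/EI
Tip deflection under a unit load at Q: L³/(3EI) = 397/EI.
Compatibility at Q: δ_0 − R_Q·δ_{QQ} = 0, so R_Q = 3630/397 = 9.144 kN.

R_Q = 9.144 kN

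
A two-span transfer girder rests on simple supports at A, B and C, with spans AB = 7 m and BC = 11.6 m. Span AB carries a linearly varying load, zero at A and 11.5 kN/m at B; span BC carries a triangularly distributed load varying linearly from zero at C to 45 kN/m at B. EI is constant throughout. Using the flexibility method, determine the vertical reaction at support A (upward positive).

R_A = -24.57 kN

Insert a hinge at B; M_B is the redundant, and each span becomes simply supported.
Discontinuity in slope at B on the released structure — sum the simple-span end rotations:
  span AB: triangular load, peak 11.5: w₀L³/(45EI) = 87.66/EI
  span BC: triangular load, peak 45: w₀L³/(45EI) = 1561/EI
  relative rotation θ_0 = (87.66 + 1561)/EI = 1649/EI
A unit hogging moment at B produces rotation L₁/(3EI) + L₂/(3EI) = 6.2/EI.
Compatibility: M_B·(L₁+L₂)/(3EI) = θ_0, giving M_B = 265.9 kN·m (hogging).
Span AB, ΣM about A with M_B applied at B: R_B^{AB}·7 = 187.8 + 265.9, so R_B^{AB} = 64.82 kN and R_A = 40.25 − 64.82 = -24.57 kN.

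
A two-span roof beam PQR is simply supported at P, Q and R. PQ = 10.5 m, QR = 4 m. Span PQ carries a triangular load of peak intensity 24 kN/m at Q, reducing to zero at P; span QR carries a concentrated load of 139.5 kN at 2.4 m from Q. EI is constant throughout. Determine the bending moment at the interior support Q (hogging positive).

Release continuity at Q by inserting a hinge; the redundant is the internal moment M_Q. The primary structure is two simply-supported spans PQ and QR.
Discontinuity in slope at Q on the released structure — sum the simple-span end rotations:
  span PQ: triangular load, peak 24: w₀L³/(45EI) = 617.4/EI
  span QR: point load 139.5 at a = 2.4: Pab(L + b)/(6LEI) = 125/EI
  relative rotation θ_0 = (617.4 + 125)/EI = 742.4/EI
A unit hogging moment at Q produces rotation L₁/(3EI) + L₂/(3EI) = 4.833/EI.
Slope continuity at Q: θ_0 = M_Q·4.833/EI, so M_Q = 742.4/4.833 = 153.6 kN·m (hogging).

M_Q = 153.6 kN·m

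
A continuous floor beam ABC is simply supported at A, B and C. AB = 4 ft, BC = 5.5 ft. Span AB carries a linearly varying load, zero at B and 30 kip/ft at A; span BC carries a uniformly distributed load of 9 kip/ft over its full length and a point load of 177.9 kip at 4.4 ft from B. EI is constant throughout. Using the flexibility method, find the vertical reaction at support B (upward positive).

R_B = 117.4 kip

Take M_B as the redundant. Released structure: two simple spans AB and BC with a hinge at B.
Rotations at B on the released spans (each span's end-slope, ×1/EI):
  span AB: triangular load, peak 30: 7w₀L³/(360EI) = 37.33/EI
  span BC: UDL 9: wL³/(24EI) = 62.39/EI
  span BC: point load 177.9 at a = 4.4: Pab(L + b)/(6LEI) = 172.2/EI
  relative rotation θ_0 = (37.33 + 234.6)/EI = 271.9/EI
A unit hogging moment at B produces rotation L₁/(3EI) + L₂/(3EI) = 3.167/EI.
Slope continuity at B: θ_0 = M_B·3.167/EI, so M_B = 271.9/3.167 = 85.87 kip·ft (hogging).
Span AB, ΣM about A with M_B applied at B: R_B^{AB}·4 = 80 + 85.87, so R_B^{AB} = 41.47 kip and R_A = 60 − 41.47 = 18.53 kip.
Span BC, ΣM about C: R_B^{BC}·5.5 = 331.8 + 85.87, so R_B^{BC} = 75.94 kip and R_C = 227.4 − 75.94 = 151.5 kip.
R_B = 41.47 + 75.94 = 117.4 kip.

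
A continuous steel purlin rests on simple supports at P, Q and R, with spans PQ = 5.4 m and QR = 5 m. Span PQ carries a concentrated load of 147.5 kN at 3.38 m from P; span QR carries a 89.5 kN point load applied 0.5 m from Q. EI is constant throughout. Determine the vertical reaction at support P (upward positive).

R_P = 37.19 kN

Take M_Q as the redundant. Released structure: two simple spans PQ and QR with a hinge at Q.
Rotations at Q on the released spans (each span's end-slope, ×1/EI):
  span PQ: point load 147.5 at a = 3.38: Pab(L + a)/(6LEI) = 272.9/EI
  span QR: point load 89.5 at a = 0.5: Pab(L + b)/(6LEI) = 63.77/EI
  relative rotation θ_0 = (272.9 + 63.77)/EI = 336.7/EI
A unit hogging moment at Q produces rotation L₁/(3EI) + L₂/(3EI) = 3.467/EI.
Slope continuity at Q: θ_0 = M_Q·3.467/EI, so M_Q = 336.7/3.467 = 97.12 kN·m (hogging).
Span PQ, ΣM about P with M_Q applied at Q: R_Q^{PQ}·5.4 = 498.6 + 97.12, so R_Q^{PQ} = 110.3 kN and R_P = 147.5 − 110.3 = 37.19 kN.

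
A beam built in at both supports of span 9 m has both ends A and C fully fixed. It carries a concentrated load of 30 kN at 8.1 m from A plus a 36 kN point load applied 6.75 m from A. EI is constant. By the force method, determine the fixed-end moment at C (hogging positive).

M_C = 67.43 kN·m

Release both end moments; the primary structure is a simply-supported span AC with redundants M_A and M_C.
On the primary (simply-supported) span, the end slopes from the loading are:
  at A: point load 30 at a = 8.1: Pab(L + b)/(6LEI) = 40.09/EI
  at C: point load 30 at a = 8.1: Pab(L + a)/(6LEI) = 69.25/EI
  at A: point load 36 at a = 6.75: Pab(L + b)/(6LEI) = 113.9/EI
  at C: point load 36 at a = 6.75: Pab(L + a)/(6LEI) = 159.5/EI
  θ_A0 = 154/EI,  θ_C0 = 228.7/EI
Flexibility coefficients: a unit moment at one end gives L/(3EI) there and L/(6EI) at the far end, so f₁₁ = f₂₂ = 3/EI and f₁₂ = f₂₁ = 1.5/EI.
Compatibility — zero rotation at each built-in end:
  3 M_A + 1.5 M_C = 154
  1.5 M_A + 3 M_C = 228.7
Solving the pair gives M_A = 17.62 kN·m and M_C = 67.43 kN·m (hogging).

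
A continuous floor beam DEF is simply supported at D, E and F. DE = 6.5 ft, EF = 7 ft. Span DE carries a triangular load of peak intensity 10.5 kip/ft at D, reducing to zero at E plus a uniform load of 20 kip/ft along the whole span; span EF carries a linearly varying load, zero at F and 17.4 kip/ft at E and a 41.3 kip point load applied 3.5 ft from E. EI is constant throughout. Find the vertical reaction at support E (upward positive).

R_E = 173.5 kip

Take M_E as the redundant. Released structure: two simple spans DE and EF with a hinge at E.
Rotations at E on the released spans (each span's end-slope, ×1/EI):
  span DE: triangular load, peak 10.5: 7w₀L³/(360EI) = 56.07/EI
  span DE: UDL 20: wL³/(24EI) = 228.9/EI
  span EF: triangular load, peak 17.4: w₀L³/(45EI) = 132.6/EI
  span EF: point load 41.3 at a = 3.5: Pab(L + b)/(6LEI) = 126.5/EI
  relative rotation θ_0 = (284.9 + 259.1)/EI = 544/EI
A unit hogging moment at E produces rotation L₁/(3EI) + L₂/(3EI) = 4.5/EI.
Slope continuity at E: θ_0 = M_E·4.5/EI, so M_E = 544/4.5 = 120.9 kip·ft (hogging).
Span DE, ΣM about D with M_E applied at E: R_E^{DE}·6.5 = 496.4 + 120.9, so R_E^{DE} = 94.97 kip and R_D = 164.1 − 94.97 = 69.15 kip.
Span EF, ΣM about F: R_E^{EF}·7 = 428.8 + 120.9, so R_E^{EF} = 78.52 kip and R_F = 102.2 − 78.52 = 23.68 kip.
R_E = 94.97 + 78.52 = 173.5 kip.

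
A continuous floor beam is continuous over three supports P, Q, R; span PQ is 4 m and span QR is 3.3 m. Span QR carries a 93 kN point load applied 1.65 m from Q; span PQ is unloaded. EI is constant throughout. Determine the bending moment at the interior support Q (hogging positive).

M_Q = 26.01 kN·m

Take M_Q as the redundant. Released structure: two simple spans PQ and QR with a hinge at Q.
Rotations at Q on the released spans (each span's end-slope, ×1/EI):
  span QR: point load 93 at a = 1.65: Pab(L + b)/(6LEI) = 63.3/EI
  relative rotation θ_0 = (0 + 63.3)/EI = 63.3/EI
A unit hogging moment at Q produces rotation L₁/(3EI) + L₂/(3EI) = 2.433/EI.
Compatibility: M_Q·(L₁+L₂)/(3EI) = θ_0, giving M_Q = 26.01 kN·m (hogging).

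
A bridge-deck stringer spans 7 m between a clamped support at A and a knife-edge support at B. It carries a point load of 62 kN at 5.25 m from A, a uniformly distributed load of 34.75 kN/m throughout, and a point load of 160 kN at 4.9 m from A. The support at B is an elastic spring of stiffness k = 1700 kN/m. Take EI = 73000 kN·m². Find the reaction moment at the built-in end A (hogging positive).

Release the roller at B. Primary structure: cantilever fixed at A.
Downward deflection at the released point B due to the loads:
  point load 62 at a = 5.25: Pa²(3L − a)/(6EI) = 4486/EI
  UDL 34.75: wL⁴/(8EI) = 10429/EI
  point load 160 at a = 4.9: Pa²(3L − a)/(6EI) = 10308/EI
  δ_0 = 25223/EI
Tip deflection under a unit load at B: L³/(3EI) = 114.3/EI.
With EI = 73000 kN·m²: δ_0 = 0.34553 m and δ_{BB} = 0.001566 m/kN.
Compatibility — the spring shortens by R_B/k under the reaction it provides: δ_0 − R_B·δ_{BB} = R_B/k. With 1/k = 0.000588 m/kN, R_B = δ_0 / (δ_{BB} + 1/k) = 0.34553 / (0.001566 + 0.000588) = 160.4 kN.
Moment equilibrium about A: M_A = Σ(load moments about A) − R_B·L = 1961 − 160.4×7 = 838.2 kN·m.

M_A = 838.2 kN·m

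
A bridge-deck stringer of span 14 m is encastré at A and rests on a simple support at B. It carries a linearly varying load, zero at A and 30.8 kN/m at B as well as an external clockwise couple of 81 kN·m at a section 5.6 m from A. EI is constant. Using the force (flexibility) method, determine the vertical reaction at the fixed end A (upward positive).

R_A = 91.47 kN

Remove the prop at B; the released (primary) structure is a cantilever built in at A.
Deflection at B on the released cantilever, summing each load's contribution:
  triangular load, peak 30.8 at the free end: 11w₀L⁴/(120EI) = 108461/EI
  clockwise couple 81 at a = 5.6: M₀a(2L − a)/(2EI) = 5080/EI
  δ_0 = 113541/EI
Tip deflection under a unit load at B: L³/(3EI) = 914.7/EI.
Compatibility at B: δ_0 − R_B·δ_{BB} = 0, so R_B = 113541/914.7 = 124.1 kN.
Vertical equilibrium: R_A = ΣP − R_B = 215.6 − 124.1 = 91.47 kN.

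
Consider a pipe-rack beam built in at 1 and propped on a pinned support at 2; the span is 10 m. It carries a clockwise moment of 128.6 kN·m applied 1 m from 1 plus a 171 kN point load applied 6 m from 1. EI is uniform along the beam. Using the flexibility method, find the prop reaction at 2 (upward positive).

R_2 = 77.54 kN

Take the reaction at 2 as the redundant and release it; the primary structure is a cantilever fixed at 1.
Downward deflection at the released point 2 due to the loads:
  clockwise couple 128.6 at a = 1: M₀a(2L − a)/(2EI) = 1222/EI
  point load 171 at a = 6: Pa²(3L − a)/(6EI) = 24624/EI
  δ_0 = 25846/EI
Tip deflection under a unit load at 2: L³/(3EI) = 333.3/EI.
The prop prevents deflection at 2: R_2 = δ_0/δ_{22} = 25846/333.3 = 77.54 kN.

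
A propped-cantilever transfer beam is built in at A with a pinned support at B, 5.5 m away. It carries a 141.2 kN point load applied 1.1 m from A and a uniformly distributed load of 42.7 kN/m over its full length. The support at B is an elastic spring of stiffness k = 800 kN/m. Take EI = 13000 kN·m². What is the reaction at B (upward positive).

R_B = 74.23 kN

Take the reaction at B as the redundant and release it; the primary structure is a cantilever fixed at A.
Downward deflection at the released point B due to the loads:
  point load 141.2 at a = 1.1: Pa²(3L − a)/(6EI) = 438.5/EI
  UDL 42.7: wL⁴/(8EI) = 4884/EI
  δ_0 = 5323/EI
Tip deflection under a unit load at B: L³/(3EI) = 55.46/EI.
With EI = 13000 kN·m²: δ_0 = 0.40944 m and δ_{BB} = 0.004266 m/kN.
Compatibility — the spring shortens by R_B/k under the reaction it provides: δ_0 − R_B·δ_{BB} = R_B/k. With 1/k = 0.00125 m/kN, R_B = δ_0 / (δ_{BB} + 1/k) = 0.40944 / (0.004266 + 0.00125) = 74.23 kN.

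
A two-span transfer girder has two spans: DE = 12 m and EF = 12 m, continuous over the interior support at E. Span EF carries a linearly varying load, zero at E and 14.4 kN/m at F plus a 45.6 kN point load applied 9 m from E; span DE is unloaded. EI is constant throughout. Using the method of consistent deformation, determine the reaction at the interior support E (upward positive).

R_E = 55.62 kN

Release continuity at E by inserting a hinge; the redundant is the internal moment M_E. The primary structure is two simply-supported spans DE and EF.
Discontinuity in slope at E on the released structure — sum the simple-span end rotations:
  span EF: triangular load, peak 14.4: 7w₀L³/(360EI) = 483.8/EI
  span EF: point load 45.6 at a = 9: Pab(L + b)/(6LEI) = 256.5/EI
  relative rotation θ_0 = (0 + 740.3)/EI = 740.3/EI
A unit hogging moment at E produces rotation L₁/(3EI) + L₂/(3EI) = 8/EI.
Compatibility: M_E·(L₁+L₂)/(3EI) = θ_0, giving M_E = 92.54 kN·m (hogging).
Span DE, ΣM about D with M_E applied at E: R_E^{DE}·12 = 0 + 92.54, so R_E^{DE} = 7.712 kN and R_D = 0 − 7.712 = -7.712 kN.
Span EF, ΣM about F: R_E^{EF}·12 = 482.4 + 92.54, so R_E^{EF} = 47.91 kN and R_F = 132 − 47.91 = 84.09 kN.
R_E = 7.712 + 47.91 = 55.62 kN.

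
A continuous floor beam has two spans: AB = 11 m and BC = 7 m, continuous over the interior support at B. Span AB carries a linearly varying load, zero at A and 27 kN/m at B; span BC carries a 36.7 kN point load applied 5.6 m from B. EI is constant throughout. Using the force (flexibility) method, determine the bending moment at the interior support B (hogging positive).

M_B = 142.7 kN·m

Insert a hinge at B; M_B is the redundant, and each span becomes simply supported.
Discontinuity in slope at B on the released structure — sum the simple-span end rotations:
  span AB: triangular load, peak 27: w₀L³/(45EI) = 798.6/EI
  span BC: point load 36.7 at a = 5.6: Pab(L + b)/(6LEI) = 57.55/EI
  relative rotation θ_0 = (798.6 + 57.55)/EI = 856.1/EI
A unit hogging moment at B produces rotation L₁/(3EI) + L₂/(3EI) = 6/EI.
Compatibility: M_B·(L₁+L₂)/(3EI) = θ_0, giving M_B = 142.7 kN·m (hogging).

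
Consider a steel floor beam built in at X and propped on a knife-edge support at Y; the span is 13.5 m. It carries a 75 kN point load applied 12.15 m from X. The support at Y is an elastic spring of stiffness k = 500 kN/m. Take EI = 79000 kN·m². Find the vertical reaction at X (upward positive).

Take the reaction at Y as the redundant and release it; the primary structure is a cantilever fixed at X.
Primary-structure tip deflection at Y by superposition:
  point load 75 at a = 12.15: Pa²(3L − a)/(6EI) = 52314/EI
Tip deflection under a unit load at Y: L³/(3EI) = 820.1/EI.
With EI = 79000 kN·m²: δ_0 = 0.6622 m and δ_{YY} = 0.010381 m/kN.
Compatibility — the spring shortens by R_Y/k under the reaction it provides: δ_0 − R_Y·δ_{YY} = R_Y/k. With 1/k = 0.002 m/kN, R_Y = δ_0 / (δ_{YY} + 1/k) = 0.6622 / (0.010381 + 0.002) = 53.48 kN.
Vertical equilibrium: R_X = ΣP − R_Y = 75 − 53.48 = 21.52 kN.

R_X = 21.52 kN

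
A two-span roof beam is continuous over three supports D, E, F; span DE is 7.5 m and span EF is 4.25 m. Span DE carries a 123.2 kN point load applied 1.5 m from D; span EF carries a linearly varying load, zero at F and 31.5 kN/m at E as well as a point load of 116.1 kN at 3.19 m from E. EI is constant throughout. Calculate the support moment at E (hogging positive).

Insert a hinge at E; M_E is the redundant, and each span becomes simply supported.
Rotations at E on the released spans (each span's end-slope, ×1/EI):
  span DE: point load 123.2 at a = 1.5: Pab(L + a)/(6LEI) = 221.8/EI
  span EF: triangular load, peak 31.5: w₀L³/(45EI) = 53.74/EI
  span EF: point load 116.1 at a = 3.19: Pab(L + b)/(6LEI) = 81.75/EI
  relative rotation θ_0 = (221.8 + 135.5)/EI = 357.2/EI
A unit hogging moment at E produces rotation L₁/(3EI) + L₂/(3EI) = 3.917/EI.
Compatibility: M_E·(L₁+L₂)/(3EI) = θ_0, giving M_E = 91.21 kN·m (hogging).

M_E = 91.21 kN·m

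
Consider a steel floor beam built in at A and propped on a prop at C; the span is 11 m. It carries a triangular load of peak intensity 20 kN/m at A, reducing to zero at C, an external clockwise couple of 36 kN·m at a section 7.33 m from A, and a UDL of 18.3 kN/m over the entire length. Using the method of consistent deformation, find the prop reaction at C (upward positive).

Take the reaction at C as the redundant and release it; the primary structure is a cantilever fixed at A.
Free-end deflection of the primary structure under the applied loading (downward +):
  triangular load, peak 20 at the fixed end: w₀L⁴/(30EI) = 9761/EI
  clockwise couple 36 at a = 7.33: M₀a(2L − a)/(2EI) = 1936/EI
  UDL 18.3: wL⁴/(8EI) = 33491/EI
  δ_0 = 45188/EI
Flexibility coefficient — unit upward force at C: δ_{CC} = L³/(3EI) = 443.7/EI.
Compatibility at C: δ_0 − R_C·δ_{CC} = 0, so R_C = 45188/443.7 = 101.9 kN.

R_C = 101.9 kN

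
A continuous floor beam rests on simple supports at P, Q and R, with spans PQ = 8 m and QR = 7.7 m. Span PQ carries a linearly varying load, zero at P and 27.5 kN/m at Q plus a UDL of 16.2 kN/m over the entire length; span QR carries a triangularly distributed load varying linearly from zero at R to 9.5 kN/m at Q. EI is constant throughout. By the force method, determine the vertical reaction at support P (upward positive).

R_P = 83.44 kN

Take M_Q as the redundant. Released structure: two simple spans PQ and QR with a hinge at Q.
End slopes at the hinge Q, treating each span as simply supported:
  span PQ: triangular load, peak 27.5: w₀L³/(45EI) = 312.9/EI
  span PQ: UDL 16.2: wL³/(24EI) = 345.6/EI
  span QR: triangular load, peak 9.5: w₀L³/(45EI) = 96.38/EI
  relative rotation θ_0 = (658.5 + 96.38)/EI = 754.9/EI
A unit hogging moment at Q produces rotation L₁/(3EI) + L₂/(3EI) = 5.233/EI.
Compatibility: M_Q·(L₁+L₂)/(3EI) = θ_0, giving M_Q = 144.2 kN·m (hogging).
Span PQ, ΣM about P with M_Q applied at Q: R_Q^{PQ}·8 = 1105 + 144.2, so R_Q^{PQ} = 156.2 kN and R_P = 239.6 − 156.2 = 83.44 kN.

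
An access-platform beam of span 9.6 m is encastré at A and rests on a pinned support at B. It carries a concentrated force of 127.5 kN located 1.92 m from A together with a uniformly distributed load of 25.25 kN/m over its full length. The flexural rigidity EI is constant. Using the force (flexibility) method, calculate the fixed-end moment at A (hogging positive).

Release the roller at B. Primary structure: cantilever fixed at A.
Primary-structure tip deflection at B by superposition:
  point load 127.5 at a = 1.92: Pa²(3L − a)/(6EI) = 2106/EI
  UDL 25.25: wL⁴/(8EI) = 26808/EI
  δ_0 = 28913/EI
Tip deflection under a unit load at B: L³/(3EI) = 294.9/EI.
Compatibility at B: δ_0 − R_B·δ_{BB} = 0, so R_B = 28913/294.9 = 98.04 kN.
Moment equilibrium about A: M_A = Σ(load moments about A) − R_B·L = 1408 − 98.04×9.6 = 467.1 kN·m.

M_A = 467.1 kN·m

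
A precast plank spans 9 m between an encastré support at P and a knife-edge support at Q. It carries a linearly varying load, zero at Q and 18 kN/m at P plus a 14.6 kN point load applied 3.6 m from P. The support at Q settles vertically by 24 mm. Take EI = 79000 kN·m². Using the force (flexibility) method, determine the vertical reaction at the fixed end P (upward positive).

Take the reaction at Q as the redundant and release it; the primary structure is a cantilever fixed at P.
Free-end deflection of the primary structure under the applied loading (downward +):
  triangular load, peak 18 at the fixed end: w₀L⁴/(30EI) = 3937/EI
  point load 14.6 at a = 3.6: Pa²(3L − a)/(6EI) = 737.9/EI
  δ_0 = 4675/EI
Flexibility coefficient — unit upward force at Q: δ_{QQ} = L³/(3EI) = 243/EI.
With EI = 79000 kN·m²: δ_0 = 0.059171 m and δ_{QQ} = 0.003076 m/kN.
Compatibility — the beam at Q must follow the support down by 0.024 m: δ_0 − R_Q·δ_{QQ} = 0.024, so R_Q = (0.059171 − 0.024)/0.003076 = 11.43 kN.
Vertical equilibrium: R_P = ΣP − R_Q = 95.6 − 11.43 = 84.17 kN.

R_P = 84.17 kN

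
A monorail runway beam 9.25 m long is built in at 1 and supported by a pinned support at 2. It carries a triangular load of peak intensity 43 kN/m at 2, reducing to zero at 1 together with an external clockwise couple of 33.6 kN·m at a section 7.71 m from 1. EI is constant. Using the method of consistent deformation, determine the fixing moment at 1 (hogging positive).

Take the reaction at 2 as the redundant and release it; the primary structure is a cantilever fixed at 1.
Downward deflection at the released point 2 due to the loads:
  triangular load, peak 43 at the free end: 11w₀L⁴/(120EI) = 28857/EI
  clockwise couple 33.6 at a = 7.71: M₀a(2L − a)/(2EI) = 1398/EI
  δ_0 = 30254/EI
Flexibility coefficient — unit upward force at 2: δ_{22} = L³/(3EI) = 263.8/EI.
The prop prevents deflection at 2: R_2 = δ_0/δ_{22} = 30254/263.8 = 114.7 kN.
Moment equilibrium about 1: M_1 = Σ(load moments about 1) − R_2·L = 1260 − 114.7×9.25 = 199.2 kN·m.

M_1 = 199.2 kN·m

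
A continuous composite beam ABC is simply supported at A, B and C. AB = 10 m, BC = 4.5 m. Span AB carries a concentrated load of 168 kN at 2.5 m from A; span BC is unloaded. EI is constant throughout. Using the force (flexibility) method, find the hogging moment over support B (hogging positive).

Take M_B as the redundant. Released structure: two simple spans AB and BC with a hinge at B.
Rotations at B on the released spans (each span's end-slope, ×1/EI):
  span AB: point load 168 at a = 2.5: Pab(L + a)/(6LEI) = 656.2/EI
  relative rotation θ_0 = (656.2 + 0)/EI = 656.2/EI
A unit hogging moment at B produces rotation L₁/(3EI) + L₂/(3EI) = 4.833/EI.
Slope continuity at B: θ_0 = M_B·4.833/EI, so M_B = 656.2/4.833 = 135.8 kN·m (hogging).

M_B = 135.8 kN·m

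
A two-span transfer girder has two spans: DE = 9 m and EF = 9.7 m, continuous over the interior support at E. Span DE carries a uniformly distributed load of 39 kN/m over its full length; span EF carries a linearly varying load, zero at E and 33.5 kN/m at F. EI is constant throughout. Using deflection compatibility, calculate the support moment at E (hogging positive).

M_E = 285.4 kN·m

Release continuity at E by inserting a hinge; the redundant is the internal moment M_E. The primary structure is two simply-supported spans DE and EF.
Discontinuity in slope at E on the released structure — sum the simple-span end rotations:
  span DE: UDL 39: wL³/(24EI) = 1185/EI
  span EF: triangular load, peak 33.5: 7w₀L³/(360EI) = 594.5/EI
  relative rotation θ_0 = (1185 + 594.5)/EI = 1779/EI
A unit hogging moment at E produces rotation L₁/(3EI) + L₂/(3EI) = 6.233/EI.
Compatibility: M_E·(L₁+L₂)/(3EI) = θ_0, giving M_E = 285.4 kN·m (hogging).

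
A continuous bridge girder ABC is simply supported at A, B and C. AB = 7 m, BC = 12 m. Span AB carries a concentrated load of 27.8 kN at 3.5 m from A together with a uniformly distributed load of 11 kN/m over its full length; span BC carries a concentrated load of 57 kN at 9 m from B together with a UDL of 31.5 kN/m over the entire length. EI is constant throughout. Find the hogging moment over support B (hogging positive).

Take M_B as the redundant. Released structure: two simple spans AB and BC with a hinge at B.
End slopes at the hinge B, treating each span as simply supported:
  span AB: point load 27.8 at a = 3.5: Pab(L + a)/(6LEI) = 85.14/EI
  span AB: UDL 11: wL³/(24EI) = 157.2/EI
  span BC: point load 57 at a = 9: Pab(L + b)/(6LEI) = 320.6/EI
  span BC: UDL 31.5: wL³/(24EI) = 2268/EI
  relative rotation θ_0 = (242.3 + 2589)/EI = 2831/EI
A unit hogging moment at B produces rotation L₁/(3EI) + L₂/(3EI) = 6.333/EI.
Compatibility: M_B·(L₁+L₂)/(3EI) = θ_0, giving M_B = 447 kN·m (hogging).

M_B = 447 kN·m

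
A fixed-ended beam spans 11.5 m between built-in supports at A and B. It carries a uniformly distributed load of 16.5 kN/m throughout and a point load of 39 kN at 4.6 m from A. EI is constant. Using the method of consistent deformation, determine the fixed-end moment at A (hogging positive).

M_A = 246.4 kN·m

Release both end moments; the primary structure is a simply-supported span AB with redundants M_A and M_B.
End rotations of the released simple span under the applied load (×1/EI):
  at A: UDL 16.5: wL³/(24EI) = 1046/EI
  at B: UDL 16.5: wL³/(24EI) = 1046/EI
  at A: point load 39 at a = 4.6: Pab(L + b)/(6LEI) = 330.1/EI
  at B: point load 39 at a = 4.6: Pab(L + a)/(6LEI) = 288.8/EI
  θ_A0 = 1376/EI,  θ_B0 = 1334/EI
Flexibility coefficients: a unit moment at one end gives L/(3EI) there and L/(6EI) at the far end, so f₁₁ = f₂₂ = 3.833/EI and f₁₂ = f₂₁ = 1.917/EI.
Compatibility — zero rotation at each built-in end:
  3.833 M_A + 1.917 M_B = 1376
  1.917 M_A + 3.833 M_B = 1334
Solving the pair gives M_A = 246.4 kN·m and M_B = 224.9 kN·m (hogging).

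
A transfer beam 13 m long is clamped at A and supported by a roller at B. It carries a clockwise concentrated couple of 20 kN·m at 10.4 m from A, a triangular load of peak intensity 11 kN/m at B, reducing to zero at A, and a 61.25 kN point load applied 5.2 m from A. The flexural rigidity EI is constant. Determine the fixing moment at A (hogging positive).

Choose R_B as the redundant. The primary structure is the cantilever fixed at A.
Downward deflection at the released point B due to the loads:
  clockwise couple 20 at a = 10.4: M₀a(2L − a)/(2EI) = 1622/EI
  triangular load, peak 11 at the free end: 11w₀L⁴/(120EI) = 28799/EI
  point load 61.25 at a = 5.2: Pa²(3L − a)/(6EI) = 9330/EI
  δ_0 = 39751/EI
Flexibility coefficient — unit upward force at B: δ_{BB} = L³/(3EI) = 732.3/EI.
The prop prevents deflection at B: R_B = δ_0/δ_{BB} = 39751/732.3 = 54.28 kN.
Moment equilibrium about A: M_A = Σ(load moments about A) − R_B·L = 958.2 − 54.28×13 = 252.5 kN·m.

M_A = 252.5 kN·m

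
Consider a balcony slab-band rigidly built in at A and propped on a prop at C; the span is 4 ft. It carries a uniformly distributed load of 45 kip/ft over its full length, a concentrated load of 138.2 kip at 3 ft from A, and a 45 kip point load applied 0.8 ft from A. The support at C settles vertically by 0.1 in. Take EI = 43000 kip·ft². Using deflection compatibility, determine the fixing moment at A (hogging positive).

M_A = 247.9 kip·ft

Release the roller at C. Primary structure: cantilever fixed at A.
Downward deflection at the released point C due to the loads:
  UDL 45: wL⁴/(8EI) = 1440/EI
  point load 138.2 at a = 3: Pa²(3L − a)/(6EI) = 1866/EI
  point load 45 at a = 0.8: Pa²(3L − a)/(6EI) = 53.76/EI
  δ_0 = 3359/EI
Tip deflection under a unit load at C: L³/(3EI) = 21.33/EI.
With EI = 43000 kip·ft²: δ_0 = 0.078127 ft and δ_{CC} = 0.000496 ft/kip.
Compatibility — the beam at C must follow the support down by 0.008333 ft: δ_0 − R_C·δ_{CC} = 0.008333, so R_C = (0.078127 − 0.008333)/0.000496 = 140.7 kip.
Moment equilibrium about A: M_A = Σ(load moments about A) − R_C·L = 810.6 − 140.7×4 = 247.9 kip·ft.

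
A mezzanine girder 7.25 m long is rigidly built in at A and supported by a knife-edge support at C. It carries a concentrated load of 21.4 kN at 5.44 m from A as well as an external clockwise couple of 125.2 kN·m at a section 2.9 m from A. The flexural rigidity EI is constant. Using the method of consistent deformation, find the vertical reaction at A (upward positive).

R_A = -8.731 kN

Take the reaction at C as the redundant and release it; the primary structure is a cantilever fixed at A.
Downward deflection at the released point C due to the loads:
  point load 21.4 at a = 5.44: Pa²(3L − a)/(6EI) = 1722/EI
  clockwise couple 125.2 at a = 2.9: M₀a(2L − a)/(2EI) = 2106/EI
  δ_0 = 3827/EI
Flexibility coefficient — unit upward force at C: δ_{CC} = L³/(3EI) = 127/EI.
The prop prevents deflection at C: R_C = δ_0/δ_{CC} = 3827/127 = 30.13 kN.
Vertical equilibrium: R_A = ΣP − R_C = 21.4 − 30.13 = -8.731 kN.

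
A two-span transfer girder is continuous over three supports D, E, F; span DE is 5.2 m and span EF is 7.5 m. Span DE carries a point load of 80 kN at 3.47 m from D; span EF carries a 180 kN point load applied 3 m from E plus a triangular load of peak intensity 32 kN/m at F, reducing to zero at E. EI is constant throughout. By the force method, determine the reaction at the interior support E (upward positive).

Insert a hinge at E; M_E is the redundant, and each span becomes simply supported.
Discontinuity in slope at E on the released structure — sum the simple-span end rotations:
  span DE: point load 80 at a = 3.47: Pab(L + a)/(6LEI) = 133.5/EI
  span EF: point load 180 at a = 3: Pab(L + b)/(6LEI) = 648/EI
  span EF: triangular load, peak 32: 7w₀L³/(360EI) = 262.5/EI
  relative rotation θ_0 = (133.5 + 910.5)/EI = 1044/EI
A unit hogging moment at E produces rotation L₁/(3EI) + L₂/(3EI) = 4.233/EI.
Compatibility: M_E·(L₁+L₂)/(3EI) = θ_0, giving M_E = 246.6 kN·m (hogging).
Span DE, ΣM about D with M_E applied at E: R_E^{DE}·5.2 = 277.6 + 246.6, so R_E^{DE} = 100.8 kN and R_D = 80 − 100.8 = -20.81 kN.
Span EF, ΣM about F: R_E^{EF}·7.5 = 1110 + 246.6, so R_E^{EF} = 180.9 kN and R_F = 300 − 180.9 = 119.1 kN.
R_E = 100.8 + 180.9 = 281.7 kN.

R_E = 281.7 kN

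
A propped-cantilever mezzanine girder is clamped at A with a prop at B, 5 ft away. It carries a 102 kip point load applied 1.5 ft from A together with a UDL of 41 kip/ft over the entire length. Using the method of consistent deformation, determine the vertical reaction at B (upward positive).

R_B = 89.27 kip

Take the reaction at B as the redundant and release it; the primary structure is a cantilever fixed at A.
Downward deflection at the released point B due to the loads:
  point load 102 at a = 1.5: Pa²(3L − a)/(6EI) = 516.4/EI
  UDL 41: wL⁴/(8EI) = 3203/EI
  δ_0 = 3720/EI
Tip deflection under a unit load at B: L³/(3EI) = 41.67/EI.
The prop prevents deflection at B: R_B = δ_0/δ_{BB} = 3720/41.67 = 89.27 kip.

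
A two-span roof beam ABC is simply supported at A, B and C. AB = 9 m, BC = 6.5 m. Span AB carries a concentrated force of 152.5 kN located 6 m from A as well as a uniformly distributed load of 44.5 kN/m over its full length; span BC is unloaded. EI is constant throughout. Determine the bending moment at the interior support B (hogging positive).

Release continuity at B by inserting a hinge; the redundant is the internal moment M_B. The primary structure is two simply-supported spans AB and BC.
End slopes at the hinge B, treating each span as simply supported:
  span AB: point load 152.5 at a = 6: Pab(L + a)/(6LEI) = 762.5/EI
  span AB: UDL 44.5: wL³/(24EI) = 1352/EI
  relative rotation θ_0 = (2114 + 0)/EI = 2114/EI
A unit hogging moment at B produces rotation L₁/(3EI) + L₂/(3EI) = 5.167/EI.
Compatibility: M_B·(L₁+L₂)/(3EI) = θ_0, giving M_B = 409.2 kN·m (hogging).

M_B = 409.2 kN·m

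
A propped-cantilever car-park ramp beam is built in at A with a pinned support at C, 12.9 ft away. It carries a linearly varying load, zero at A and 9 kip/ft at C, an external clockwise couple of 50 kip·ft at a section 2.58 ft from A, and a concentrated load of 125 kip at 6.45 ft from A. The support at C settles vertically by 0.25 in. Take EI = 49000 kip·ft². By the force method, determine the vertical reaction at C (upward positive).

Choose R_C as the redundant. The primary structure is the cantilever fixed at A.
Downward deflection at the released point C due to the loads:
  triangular load, peak 9 at the free end: 11w₀L⁴/(120EI) = 22846/EI
  clockwise couple 50 at a = 2.58: M₀a(2L − a)/(2EI) = 1498/EI
  point load 125 at a = 6.45: Pa²(3L − a)/(6EI) = 27952/EI
  δ_0 = 52296/EI
Tip deflection under a unit load at C: L³/(3EI) = 715.6/EI.
With EI = 49000 kip·ft²: δ_0 = 1.0673 ft and δ_{CC} = 0.014603 ft/kip.
Compatibility — the beam at C must follow the support down by 0.02083 ft: δ_0 − R_C·δ_{CC} = 0.02083, so R_C = (1.0673 − 0.02083)/0.014603 = 71.66 kip.

R_C = 71.66 kip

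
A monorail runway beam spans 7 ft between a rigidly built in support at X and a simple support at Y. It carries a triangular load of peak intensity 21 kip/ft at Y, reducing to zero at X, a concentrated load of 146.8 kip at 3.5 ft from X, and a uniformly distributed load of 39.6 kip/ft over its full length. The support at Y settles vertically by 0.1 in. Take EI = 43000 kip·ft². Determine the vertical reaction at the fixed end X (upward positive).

R_X = 310.4 kip

Take the reaction at Y as the redundant and release it; the primary structure is a cantilever fixed at X.
Primary-structure tip deflection at Y by superposition:
  triangular load, peak 21 at the free end: 11w₀L⁴/(120EI) = 4622/EI
  point load 146.8 at a = 3.5: Pa²(3L − a)/(6EI) = 5245/EI
  UDL 39.6: wL⁴/(8EI) = 11885/EI
  δ_0 = 21752/EI
Tip deflection under a unit load at Y: L³/(3EI) = 114.3/EI.
With EI = 43000 kip·ft²: δ_0 = 0.50586 ft and δ_{YY} = 0.002659 ft/kip.
Compatibility — the beam at Y must follow the support down by 0.008333 ft: δ_0 − R_Y·δ_{YY} = 0.008333, so R_Y = (0.50586 − 0.008333)/0.002659 = 187.1 kip.
Vertical equilibrium: R_X = ΣP − R_Y = 497.5 − 187.1 = 310.4 kip.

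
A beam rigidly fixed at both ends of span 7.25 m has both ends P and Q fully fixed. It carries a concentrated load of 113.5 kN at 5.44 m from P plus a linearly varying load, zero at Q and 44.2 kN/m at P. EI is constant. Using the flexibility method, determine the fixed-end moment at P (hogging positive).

Release both end moments; the primary structure is a simply-supported span PQ with redundants M_P and M_Q.
Simple-span end rotations at P and Q under the given loads:
  at P: point load 113.5 at a = 5.44: Pab(L + b)/(6LEI) = 232.8/EI
  at Q: point load 113.5 at a = 5.44: Pab(L + a)/(6LEI) = 326/EI
  at P: triangular load, peak 44.2: w₀L³/(45EI) = 374.3/EI
  at Q: triangular load, peak 44.2: 7w₀L³/(360EI) = 327.5/EI
  θ_P0 = 607.1/EI,  θ_Q0 = 653.5/EI
Flexibility coefficients: a unit moment at one end gives L/(3EI) there and L/(6EI) at the far end, so f₁₁ = f₂₂ = 2.417/EI and f₁₂ = f₂₁ = 1.208/EI.
Compatibility — zero rotation at each built-in end:
  2.417 M_P + 1.208 M_Q = 607.1
  1.208 M_P + 2.417 M_Q = 653.5
Solving the pair gives M_P = 154.6 kN·m and M_Q = 193.1 kN·m (hogging).

M_P = 154.6 kN·m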